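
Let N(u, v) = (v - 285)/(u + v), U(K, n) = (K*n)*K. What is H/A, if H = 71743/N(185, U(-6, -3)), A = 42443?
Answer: -5524211/16680099 ≈ -0.33119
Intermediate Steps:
U(K, n) = n*K²
N(u, v) = (-285 + v)/(u + v)
H = -5524211/393 (H = 71743/(((-285 - 3*(-6)²)/(185 - 3*(-6)²))) = 71743/(((-285 - 3*36)/(185 - 3*36))) = 71743/(((-285 - 108)/(185 - 108))) = 71743/((-393/77)) = 71743/(((1/77)*(-393))) = 71743/(-393/77) = 71743*(-77/393) = -5524211/393 ≈ -14057.)
H/A = -5524211/393/42443 = -5524211/393*1/42443 = -5524211/16680099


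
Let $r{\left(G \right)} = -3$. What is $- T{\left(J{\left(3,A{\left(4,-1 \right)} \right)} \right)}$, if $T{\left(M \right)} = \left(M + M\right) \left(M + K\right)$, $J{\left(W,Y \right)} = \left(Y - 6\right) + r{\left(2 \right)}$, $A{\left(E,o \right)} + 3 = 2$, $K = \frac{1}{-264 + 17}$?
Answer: $- \frac{49420}{247} \approx -200.08$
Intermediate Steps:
$K = - \frac{1}{247}$ ($K = \frac{1}{-247} = - \frac{1}{247} \approx -0.0040486$)
$A{\left(E,o \right)} = -1$ ($A{\left(E,o \right)} = -3 + 2 = -1$)
$J{\left(W,Y \right)} = -9 + Y$ ($J{\left(W,Y \right)} = \left(Y - 6\right) - 3 = \left(-6 + Y\right) - 3 = -9 + Y$)
$T{\left(M \right)} = 2 M \left(- \frac{1}{247} + M\right)$ ($T{\left(M \right)} = \left(M + M\right) \left(M - \frac{1}{247}\right) = 2 M \left(- \frac{1}{247} + M\right)$)
$- T{\left(J{\left(3,A{\left(4,-1 \right)} \right)} \right)} = - \frac{2 \left(-9 - 1\right) \left(-1 + 247 \left(-9 - 1\right)\right)}{247} = - \frac{2 \left(-10\right) \left(-1 + 247 \left(-10\right)\right)}{247} = - \frac{2 \left(-10\right) \left(-1 - 2470\right)}{247} = - \frac{2 \left(-10\right) \left(-2471\right)}{247} = \left(-1\right) \frac{49420}{247} = - \frac{49420}{247}$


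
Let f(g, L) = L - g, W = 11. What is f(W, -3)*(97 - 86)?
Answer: -154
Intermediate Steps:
f(W, -3)*(97 - 86) = (-3 - 1*11)*(97 - 86) = (-3 - 11)*11 = -14*11 = -154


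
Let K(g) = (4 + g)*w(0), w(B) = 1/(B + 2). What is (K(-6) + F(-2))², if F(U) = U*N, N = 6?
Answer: 169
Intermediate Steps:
w(B) = 1/(2 + B)
K(g) = 2 + g/2 (K(g) = (4 + g)/(2 + 0) = (4 + g)/2 = (4 + g)*(½) = 2 + g/2)
F(U) = 6*U (F(U) = U*6 = 6*U)
(K(-6) + F(-2))² = ((2 + (½)*(-6)) + 6*(-2))² = ((2 - 3) - 12)² = (-1 - 12)² = (-13)² = 169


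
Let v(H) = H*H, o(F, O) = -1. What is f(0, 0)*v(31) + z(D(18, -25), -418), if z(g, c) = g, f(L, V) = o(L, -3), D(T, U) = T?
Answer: -943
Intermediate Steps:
f(L, V) = -1
v(H) = H**2
f(0, 0)*v(31) + z(D(18, -25), -418) = -1*31**2 + 18 = -1*961 + 18 = -961 + 18 = -943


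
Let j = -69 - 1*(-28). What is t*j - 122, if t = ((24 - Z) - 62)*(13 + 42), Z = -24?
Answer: 31448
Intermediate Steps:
j = -41 (j = -69 + 28 = -41)
t = -770 (t = ((24 - 1*(-24)) - 62)*(13 + 42) = ((24 + 24) - 62)*55 = (48 - 62)*55 = -14*55 = -770)
t*j - 122 = -770*(-41) - 122 = 31570 - 122 = 31448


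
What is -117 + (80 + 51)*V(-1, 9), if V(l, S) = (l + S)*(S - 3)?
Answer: 6171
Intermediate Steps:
V(l, S) = (-3 + S)*(S + l) (V(l, S) = (S + l)*(-3 + S) = (-3 + S)*(S + l))
-117 + (80 + 51)*V(-1, 9) = -117 + (80 + 51)*(9² - 3*9 - 3*(-1) + 9*(-1)) = -117 + 131*(81 - 27 + 3 - 9) = -117 + 131*48 = -117 + 6288 = 6171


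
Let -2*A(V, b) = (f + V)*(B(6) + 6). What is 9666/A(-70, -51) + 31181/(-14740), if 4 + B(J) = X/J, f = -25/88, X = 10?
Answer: 1329206767/18233380 ≈ 72.900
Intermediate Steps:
f = -25/88 (f = -25*1/88 = -25/88 ≈ -0.28409)
B(J) = -4 + 10/J
A(V, b) = 25/48 - 11*V/6 (A(V, b) = -(-25/88 + V)*((-4 + 10/6) + 6)/2 = -(-25/88 + V)*((-4 + 10*(⅙)) + 6)/2 = -(-25/88 + V)*((-4 + 5/3) + 6)/2 = -(-25/88 + V)*(-7/3 + 6)/2 = -(-25/88 + V)*11/(2*3) = -(-25/24 + 11*V/3)/2 = 25/48 - 11*V/6)
9666/A(-70, -51) + 31181/(-14740) = 9666/(25/48 - 11/6*(-70)) + 31181/(-14740) = 9666/(25/48 + 385/3) + 31181*(-1/14740) = 9666/(6185/48) - 31181/14740 = 9666*(48/6185) - 31181/14740 = 463968/6185 - 31181/14740 = 1329206767/18233380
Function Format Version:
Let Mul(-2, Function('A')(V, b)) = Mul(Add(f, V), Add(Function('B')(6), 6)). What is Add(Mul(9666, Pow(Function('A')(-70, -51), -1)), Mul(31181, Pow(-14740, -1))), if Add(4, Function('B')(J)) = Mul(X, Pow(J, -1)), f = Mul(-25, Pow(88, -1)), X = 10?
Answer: Rational(1329206767, 18233380) ≈ 72.900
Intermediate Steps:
f = Rational(-25, 88) (f = Mul(-25, Rational(1, 88)) = Rational(-25, 88) ≈ -0.28409)
Function('B')(J) = Add(-4, Mul(10, Pow(J, -1)))
Function('A')(V, b) = Add(Rational(25, 48), Mul(Rational(-11, 6), V)) (Function('A')(V, b) = Mul(Rational(-1, 2), Mul(Add(Rational(-25, 88), V), Add(Add(-4, Mul(10, Pow(6, -1))), 6))) = Mul(Rational(-1, 2), Mul(Add(Rational(-25, 88), V), Add(Add(-4, Mul(10, Rational(1, 6))), 6))) = Mul(Rational(-1, 2), Mul(Add(Rational(-25, 88), V), Add(Add(-4, Rational(5, 3)), 6))) = Mul(Rational(-1, 2), Mul(Add(Rational(-25, 88), V), Add(Rational(-7, 3), 6))) = Mul(Rational(-1, 2), Mul(Add(Rational(-25, 88), V), Rational(11, 3))) = Mul(Rational(-1, 2), Add(Rational(-25, 24), Mul(Rational(11, 3), V))) = Add(Rational(25, 48), Mul(Rational(-11, 6), V)))
Add(Mul(9666, Pow(Function('A')(-70, -51), -1)), Mul(31181, Pow(-14740, -1))) = Add(Mul(9666, Pow(Add(Rational(25, 48), Mul(Rational(-11, 6), -70)), -1)), Mul(31181, Pow(-14740, -1))) = Add(Mul(9666, Pow(Add(Rational(25, 48), Rational(385, 3)), -1)), Mul(31181, Rational(-1, 14740))) = Add(Mul(9666, Pow(Rational(6185, 48), -1)), Rational(-31181, 14740)) = Add(Mul(9666, Rational(48, 6185)), Rational(-31181, 14740)) = Add(Rational(463968, 6185), Rational(-31181, 14740)) = Rational(1329206767, 18233380)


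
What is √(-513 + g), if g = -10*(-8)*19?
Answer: √1007 ≈ 31.733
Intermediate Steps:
g = 1520 (g = 80*19 = 1520)
√(-513 + g) = √(-513 + 1520) = √1007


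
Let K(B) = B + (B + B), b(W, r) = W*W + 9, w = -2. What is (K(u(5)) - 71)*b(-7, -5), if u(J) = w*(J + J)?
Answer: -7598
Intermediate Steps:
u(J) = -4*J (u(J) = -2*(J + J) = -4*J)
b(W, r) = 9 + W² (b(W, r) = W² + 9 = 9 + W²)
K(B) = 3*B (K(B) = B + 2*B = 3*B)
(K(u(5)) - 71)*b(-7, -5) = (3*(-4*5) - 71)*(9 + (-7)²) = (3*(-20) - 71)*(9 + 49) = (-60 - 71)*58 = -131*58 = -7598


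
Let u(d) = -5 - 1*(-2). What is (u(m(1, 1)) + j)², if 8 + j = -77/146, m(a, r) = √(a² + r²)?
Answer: 2832489/21316 ≈ 132.88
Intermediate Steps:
u(d) = -3 (u(d) = -5 + 2 = -3)
j = -1245/146 (j = -8 - 77/146 = -1245/146 ≈ -8.5274)
(u(m(1, 1)) + j)² = (-3 - 1245/146)² = (-1683/146)² = 2832489/21316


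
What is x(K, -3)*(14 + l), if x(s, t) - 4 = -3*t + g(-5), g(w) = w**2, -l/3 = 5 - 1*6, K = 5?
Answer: 646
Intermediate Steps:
l = 3 (l = -3*(5 - 1*6) = -3*(5 - 6) = -3*(-1) = 3)
x(s, t) = 29 - 3*t (x(s, t) = 4 + (-3*t + (-5)**2) = 4 + (-3*t + 25) = 4 + (25 - 3*t) = 29 - 3*t)
x(K, -3)*(14 + l) = (29 - 3*(-3))*(14 + 3) = (29 + 9)*17 = 38*17 = 646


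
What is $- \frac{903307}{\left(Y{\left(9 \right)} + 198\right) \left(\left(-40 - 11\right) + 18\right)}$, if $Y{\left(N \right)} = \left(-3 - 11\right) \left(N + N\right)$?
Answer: $- \frac{903307}{1782} \approx -506.91$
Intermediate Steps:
$Y{\left(N \right)} = - 28 N$ ($Y{\left(N \right)} = - 14 \cdot 2 N = - 28 N$)
$- \frac{903307}{\left(Y{\left(9 \right)} + 198\right) \left(\left(-40 - 11\right) + 18\right)} = - \frac{903307}{\left(\left(-28\right) 9 + 198\right) \left(\left(-40 - 11\right) + 18\right)} = - \frac{903307}{\left(-252 + 198\right) \left(-51 + 18\right)} = - \frac{903307}{\left(-54\right) \left(-33\right)} = - \frac{903307}{1782}$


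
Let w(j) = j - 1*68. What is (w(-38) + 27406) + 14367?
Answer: 41667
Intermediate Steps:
w(j) = -68 + j (w(j) = j - 68 = -68 + j)
(w(-38) + 27406) + 14367 = ((-68 - 38) + 27406) + 14367 = (-106 + 27406) + 14367 = 27300 + 14367 = 41667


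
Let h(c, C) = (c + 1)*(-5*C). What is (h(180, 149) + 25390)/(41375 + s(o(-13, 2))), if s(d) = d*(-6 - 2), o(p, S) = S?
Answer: -109455/41359 ≈ -2.6465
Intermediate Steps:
s(d) = -8*d (s(d) = d*(-8) = -8*d)
h(c, C) = -5*C*(1 + c) (h(c, C) = (1 + c)*(-5*C) = -5*C*(1 + c))
(h(180, 149) + 25390)/(41375 + s(o(-13, 2))) = (-5*149*(1 + 180) + 25390)/(41375 - 8*2) = (-5*149*181 + 25390)/(41375 - 16) = (-134845 + 25390)/41359 = -109455*1/41359 = -109455/41359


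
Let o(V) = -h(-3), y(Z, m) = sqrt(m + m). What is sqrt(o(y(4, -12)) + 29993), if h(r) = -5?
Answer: sqrt(29998) ≈ 173.20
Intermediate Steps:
y(Z, m) = sqrt(2)*sqrt(m) (y(Z, m) = sqrt(2*m) = sqrt(2)*sqrt(m))
o(V) = 5 (o(V) = -1*(-5) = 5)
sqrt(o(y(4, -12)) + 29993) = sqrt(5 + 29993) = sqrt(29998)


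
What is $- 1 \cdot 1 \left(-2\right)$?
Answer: $2$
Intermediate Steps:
$- 1 \cdot 1 \left(-2\right) = - 1 \left(-2\right) = \left(-1\right) \left(-2\right) = 2$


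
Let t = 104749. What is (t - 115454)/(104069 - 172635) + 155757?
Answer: 10679645167/68566 ≈ 1.5576e+5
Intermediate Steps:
(t - 115454)/(104069 - 172635) + 155757 = (104749 - 115454)/(104069 - 172635) + 155757 = -10705/(-68566) + 155757 = -10705*(-1/68566) + 155757 = 10705/68566 + 155757 = 10679645167/68566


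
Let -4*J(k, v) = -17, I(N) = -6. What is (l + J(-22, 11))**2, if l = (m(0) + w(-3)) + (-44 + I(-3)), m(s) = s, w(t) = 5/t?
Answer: 323761/144 ≈ 2248.3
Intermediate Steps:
J(k, v) = 17/4 (J(k, v) = -1/4*(-17) = 17/4)
l = -155/3 (l = (0 + 5/(-3)) + (-44 - 6) = (0 + 5*(-1/3)) - 50 = (0 - 5/3) - 50 = -5/3 - 50 = -155/3 ≈ -51.667)
(l + J(-22, 11))**2 = (-155/3 + 17/4)**2 = (-569/12)**2 = 323761/144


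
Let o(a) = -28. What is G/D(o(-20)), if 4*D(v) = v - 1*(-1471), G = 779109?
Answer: 28076/13 ≈ 2159.7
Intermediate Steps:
D(v) = 1471/4 + v/4 (D(v) = (v - 1*(-1471))/4 = (v + 1471)/4 = (1471 + v)/4 = 1471/4 + v/4)
G/D(o(-20)) = 779109/(1471/4 + (1/4)*(-28)) = 779109/(1471/4 - 7) = 779109/(1443/4) = 779109*(4/1443) = 28076/13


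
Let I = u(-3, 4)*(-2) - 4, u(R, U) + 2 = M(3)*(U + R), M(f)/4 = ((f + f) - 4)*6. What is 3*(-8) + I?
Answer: -120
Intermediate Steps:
M(f) = -96 + 48*f (M(f) = 4*(((f + f) - 4)*6) = 4*((2*f - 4)*6) = 4*((-4 + 2*f)*6) = 4*(-24 + 12*f) = -96 + 48*f)
u(R, U) = -2 + 48*R + 48*U (u(R, U) = -2 + (-96 + 48*3)*(U + R) = -2 + (-96 + 144)*(R + U) = -2 + 48*(R + U) = -2 + (48*R + 48*U) = -2 + 48*R + 48*U)
I = -96 (I = (-2 + 48*(-3) + 48*4)*(-2) - 4 = (-2 - 144 + 192)*(-2) - 4 = 46*(-2) - 4 = -92 - 4 = -96)
3*(-8) + I = 3*(-8) - 96 = -24 - 96 = -120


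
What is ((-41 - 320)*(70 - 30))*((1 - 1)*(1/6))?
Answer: 0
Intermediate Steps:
((-41 - 320)*(70 - 30))*((1 - 1)*(1/6)) = (-361*40)*(0*(1*(1/6))) = -0/6 = -14440*0 = 0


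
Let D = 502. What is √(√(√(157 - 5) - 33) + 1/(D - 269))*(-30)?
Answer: -30*√(233 + 54289*I*√(33 - 2*√38))/233 ≈ -45.254 - 45.211*I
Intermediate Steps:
√(√(√(157 - 5) - 33) + 1/(D - 269))*(-30) = √(√(√(157 - 5) - 33) + 1/(502 - 269))*(-30) = √(√(√152 - 33) + 1/233)*(-30) = √(√(2*√38 - 33) + 1/233)*(-30) = √(√(-33 + 2*√38) + 1/233)*(-30) = √(1/233 + √(-33 + 2*√38))*(-30) = -30*√(1/233 + √(-33 + 2*√38))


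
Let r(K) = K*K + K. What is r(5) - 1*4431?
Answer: -4401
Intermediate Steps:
r(K) = K + K² (r(K) = K² + K = K + K²)
r(5) - 1*4431 = 5*(1 + 5) - 1*4431 = 5*6 - 4431 = 30 - 4431 = -4401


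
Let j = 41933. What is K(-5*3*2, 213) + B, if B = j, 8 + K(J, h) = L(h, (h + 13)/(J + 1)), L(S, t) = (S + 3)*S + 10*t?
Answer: 2547797/29 ≈ 87855.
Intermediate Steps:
L(S, t) = 10*t + S*(3 + S) (L(S, t) = (3 + S)*S + 10*t = S*(3 + S) + 10*t = 10*t + S*(3 + S))
K(J, h) = -8 + h**2 + 3*h + 10*(13 + h)/(1 + J) (K(J, h) = -8 + (h**2 + 3*h + 10*((h + 13)/(J + 1))) = -8 + (h**2 + 3*h + 10*((13 + h)/(1 + J))) = -8 + (h**2 + 3*h + 10*(13 + h)/(1 + J)) = -8 + h**2 + 3*h + 10*(13 + h)/(1 + J))
B = 41933
K(-5*3*2, 213) + B = (130 + 10*213 + (1 - 5*3*2)*(-8 + 213**2 + 3*213))/(1 - 5*3*2) + 41933 = (130 + 2130 + (1 - 15*2)*(-8 + 45369 + 639))/(1 - 15*2) + 41933 = (130 + 2130 + (1 - 30)*46000)/(1 - 30) + 41933 = (130 + 2130 - 29*46000)/(-29) + 41933 = -(130 + 2130 - 1334000)/29 + 41933 = -1/29*(-1331740) + 41933 = 1331740/29 + 41933 = 2547797/29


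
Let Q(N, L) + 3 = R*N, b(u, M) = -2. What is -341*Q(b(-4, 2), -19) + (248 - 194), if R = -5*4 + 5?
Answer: -9153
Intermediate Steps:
R = -15 (R = -20 + 5 = -15)
Q(N, L) = -3 - 15*N
-341*Q(b(-4, 2), -19) + (248 - 194) = -341*(-3 - 15*(-2)) + (248 - 194) = -341*(-3 + 30) + 54 = -341*27 + 54 = -9207 + 54 = -9153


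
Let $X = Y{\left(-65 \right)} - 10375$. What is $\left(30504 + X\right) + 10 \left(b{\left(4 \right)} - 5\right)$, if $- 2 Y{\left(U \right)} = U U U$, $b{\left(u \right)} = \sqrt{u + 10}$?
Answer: $\frac{314783}{2} + 10 \sqrt{14} \approx 1.5743 \cdot 10^{5}$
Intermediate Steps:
$b{\left(u \right)} = \sqrt{10 + u}$
$Y{\left(U \right)} = - \frac{U^{3}}{2}$ ($Y{\left(U \right)} = - \frac{U U U}{2} = - \frac{U^{2} U}{2} = - \frac{U^{3}}{2}$)
$X = \frac{253875}{2}$ ($X = - \frac{\left(-65\right)^{3}}{2} - 10375 = \left(- \frac{1}{2}\right) \left(-274625\right) - 10375 = \frac{274625}{2} - 10375 = \frac{253875}{2} \approx 1.2694 \cdot 10^{5}$)
$\left(30504 + X\right) + 10 \left(b{\left(4 \right)} - 5\right) = \left(30504 + \frac{253875}{2}\right) + 10 \left(\sqrt{10 + 4} - 5\right) = \frac{314883}{2} + 10 \left(\sqrt{14} - 5\right) = \frac{314883}{2} + 10 \left(-5 + \sqrt{14}\right) = \frac{314883}{2} - \left(50 - 10 \sqrt{14}\right) = \frac{314783}{2} + 10 \sqrt{14}$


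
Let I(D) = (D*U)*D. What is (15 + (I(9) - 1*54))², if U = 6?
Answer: 199809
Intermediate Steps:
I(D) = 6*D² (I(D) = (D*6)*D = (6*D)*D = 6*D²)
(15 + (I(9) - 1*54))² = (15 + (6*9² - 1*54))² = (15 + (6*81 - 54))² = (15 + (486 - 54))² = (15 + 432)² = 447² = 199809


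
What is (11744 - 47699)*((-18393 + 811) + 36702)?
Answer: -687459600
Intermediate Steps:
(11744 - 47699)*((-18393 + 811) + 36702) = -35955*(-17582 + 36702) = -35955*19120 = -687459600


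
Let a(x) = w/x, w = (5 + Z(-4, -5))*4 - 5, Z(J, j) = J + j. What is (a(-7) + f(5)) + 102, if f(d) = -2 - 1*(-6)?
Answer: 109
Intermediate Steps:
w = -21 (w = (5 + (-4 - 5))*4 - 5 = (5 - 9)*4 - 5 = -4*4 - 5 = -16 - 5 = -21)
f(d) = 4 (f(d) = -2 + 6 = 4)
a(x) = -21/x
(a(-7) + f(5)) + 102 = (-21/(-7) + 4) + 102 = (-21*(-1/7) + 4) + 102 = (3 + 4) + 102 = 7 + 102 = 109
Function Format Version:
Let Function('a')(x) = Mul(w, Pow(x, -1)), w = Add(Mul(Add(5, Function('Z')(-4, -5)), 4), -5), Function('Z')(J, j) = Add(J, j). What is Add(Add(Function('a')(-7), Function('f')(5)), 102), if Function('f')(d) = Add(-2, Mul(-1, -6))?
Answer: 109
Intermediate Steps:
w = -21 (w = Add(Mul(Add(5, Add(-4, -5)), 4), -5) = Add(Mul(Add(5, -9), 4), -5) = Add(Mul(-4, 4), -5) = Add(-16, -5) = -21)
Function('f')(d) = 4 (Function('f')(d) = Add(-2, 6) = 4)
Function('a')(x) = Mul(-21, Pow(x, -1))
Add(Add(Function('a')(-7), Function('f')(5)), 102) = Add(Add(Mul(-21, Pow(-7, -1)), 4), 102) = Add(Add(Mul(-21, Rational(-1, 7)), 4), 102) = Add(Add(3, 4), 102) = Add(7, 102) = 109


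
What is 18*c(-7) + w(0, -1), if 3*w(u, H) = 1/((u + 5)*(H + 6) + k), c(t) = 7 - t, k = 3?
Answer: 21169/84 ≈ 252.01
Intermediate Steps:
w(u, H) = 1/(3*(3 + (5 + u)*(6 + H))) (w(u, H) = 1/(3*((u + 5)*(H + 6) + 3)) = 1/(3*((5 + u)*(6 + H) + 3)) = 1/(3*(3 + (5 + u)*(6 + H))))
18*c(-7) + w(0, -1) = 18*(7 - 1*(-7)) + 1/(3*(33 + 5*(-1) + 6*0 - 1*0)) = 18*(7 + 7) + 1/(3*(33 - 5 + 0 + 0)) = 18*14 + (⅓)/28 = 252 + (⅓)*(1/28) = 252 + 1/84 = 21169/84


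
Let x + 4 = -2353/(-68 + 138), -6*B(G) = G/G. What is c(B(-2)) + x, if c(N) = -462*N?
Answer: 2757/70 ≈ 39.386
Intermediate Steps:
B(G) = -⅙ (B(G) = -G/(6*G) = -⅙*1 = -⅙)
x = -2633/70 (x = -4 - 2353/(-68 + 138) = -4 - 2353/70 = -2633/70 ≈ -37.614)
c(B(-2)) + x = -462*(-⅙) - 2633/70 = 77 - 2633/70 = 2757/70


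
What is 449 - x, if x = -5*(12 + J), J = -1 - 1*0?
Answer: 504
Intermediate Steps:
J = -1 (J = -1 + 0 = -1)
x = -55 (x = -5*(12 - 1) = -5*11 = -55)
449 - x = 449 - 1*(-55) = 449 + 55 = 504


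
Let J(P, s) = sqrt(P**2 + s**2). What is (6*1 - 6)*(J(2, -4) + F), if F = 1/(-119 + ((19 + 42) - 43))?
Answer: 0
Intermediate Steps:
F = -1/101 (F = 1/(-119 + (61 - 43)) = 1/(-119 + 18) = 1/(-101) = -1/101 ≈ -0.0099010)
(6*1 - 6)*(J(2, -4) + F) = (6*1 - 6)*(sqrt(2**2 + (-4)**2) - 1/101) = (6 - 6)*(sqrt(4 + 16) - 1/101) = 0*(sqrt(20) - 1/101) = 0*(2*sqrt(5) - 1/101) = 0*(-1/101 + 2*sqrt(5)) = 0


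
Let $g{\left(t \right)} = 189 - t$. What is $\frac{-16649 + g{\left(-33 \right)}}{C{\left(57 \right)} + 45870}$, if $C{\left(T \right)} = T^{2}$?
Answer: $- \frac{16427}{49119} \approx -0.33443$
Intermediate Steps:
$\frac{-16649 + g{\left(-33 \right)}}{C{\left(57 \right)} + 45870} = \frac{-16649 + \left(189 - -33\right)}{57^{2} + 45870} = \frac{-16649 + \left(189 + 33\right)}{3249 + 45870} = \frac{-16649 + 222}{49119} = \left(-16427\right) \frac{1}{49119} = - \frac{16427}{49119}$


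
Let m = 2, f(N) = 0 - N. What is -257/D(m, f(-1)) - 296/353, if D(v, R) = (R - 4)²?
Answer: -93385/3177 ≈ -29.394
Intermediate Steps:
f(N) = -N
D(v, R) = (-4 + R)²
-257/D(m, f(-1)) - 296/353 = -257/(-4 - 1*(-1))² - 296/353 = -257/(-4 + 1)² - 296*1/353 = -257/((-3)²) - 296/353 = -257/9 - 296/353 = -93385/3177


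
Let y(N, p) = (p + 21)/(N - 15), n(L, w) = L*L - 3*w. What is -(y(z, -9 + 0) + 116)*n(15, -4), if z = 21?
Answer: -27966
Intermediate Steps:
n(L, w) = L² - 3*w
y(N, p) = (21 + p)/(-15 + N)
-(y(z, -9 + 0) + 116)*n(15, -4) = -((21 + (-9 + 0))/(-15 + 21) + 116)*(15² - 3*(-4)) = -((21 - 9)/6 + 116)*(225 + 12) = -((⅙)*12 + 116)*237 = -(2 + 116)*237 = -118*237 = -1*27966 = -27966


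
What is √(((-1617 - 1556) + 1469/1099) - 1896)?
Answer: 3*I*√680080982/1099 ≈ 71.188*I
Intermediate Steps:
√(((-1617 - 1556) + 1469/1099) - 1896) = √((-3173 + 1469*(1/1099)) - 1896) = √((-3173 + 1469/1099) - 1896) = √(-3485658/1099 - 1896) = √(-5569362/1099) = 3*I*√680080982/1099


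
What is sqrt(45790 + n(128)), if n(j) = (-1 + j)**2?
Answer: sqrt(61919) ≈ 248.84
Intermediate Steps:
sqrt(45790 + n(128)) = sqrt(45790 + (-1 + 128)**2) = sqrt(45790 + 127**2) = sqrt(45790 + 16129) = sqrt(61919)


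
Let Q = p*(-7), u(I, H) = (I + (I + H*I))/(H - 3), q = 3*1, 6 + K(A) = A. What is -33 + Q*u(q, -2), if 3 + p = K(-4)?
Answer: -33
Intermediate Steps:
K(A) = -6 + A
q = 3
u(I, H) = (2*I + H*I)/(-3 + H)
p = -13 (p = -3 + (-6 - 4) = -3 - 10 = -13)
Q = 91 (Q = -13*(-7) = 91)
-33 + Q*u(q, -2) = -33 + 91*(3*(2 - 2)/(-3 - 2)) = -33 + 91*(3*0/(-5)) = -33 + 91*(3*(-⅕)*0) = -33 + 91*0 = -33 + 0 = -33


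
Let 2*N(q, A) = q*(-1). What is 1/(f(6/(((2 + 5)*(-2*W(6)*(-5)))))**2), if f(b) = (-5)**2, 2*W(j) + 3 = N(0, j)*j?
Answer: 1/625 ≈ 0.0016000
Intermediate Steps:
N(q, A) = -q/2 (N(q, A) = (q*(-1))/2 = (-q)/2 = -q/2)
W(j) = -3/2 (W(j) = -3/2 + ((-1/2*0)*j)/2 = -3/2 + (0*j)/2 = -3/2 + (1/2)*0 = -3/2 + 0 = -3/2)
f(b) = 25
1/(f(6/(((2 + 5)*(-2*W(6)*(-5)))))**2) = 1/(25**2) = 1/625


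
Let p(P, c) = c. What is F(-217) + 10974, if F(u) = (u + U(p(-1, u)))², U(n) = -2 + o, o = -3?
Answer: 60258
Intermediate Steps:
U(n) = -5 (U(n) = -2 - 3 = -5)
F(u) = (-5 + u)² (F(u) = (u - 5)² = (-5 + u)²)
F(-217) + 10974 = (-5 - 217)² + 10974 = (-222)² + 10974 = 49284 + 10974 = 60258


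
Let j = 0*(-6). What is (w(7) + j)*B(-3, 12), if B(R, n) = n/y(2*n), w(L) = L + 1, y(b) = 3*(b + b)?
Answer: ⅔ ≈ 0.66667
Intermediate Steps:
j = 0
y(b) = 6*b (y(b) = 3*(2*b) = 6*b)
w(L) = 1 + L
B(R, n) = 1/12 (B(R, n) = n/((6*(2*n))) = n/((12*n)) = n*(1/(12*n)) = 1/12)
(w(7) + j)*B(-3, 12) = ((1 + 7) + 0)*(1/12) = (8 + 0)*(1/12) = 8*(1/12) = ⅔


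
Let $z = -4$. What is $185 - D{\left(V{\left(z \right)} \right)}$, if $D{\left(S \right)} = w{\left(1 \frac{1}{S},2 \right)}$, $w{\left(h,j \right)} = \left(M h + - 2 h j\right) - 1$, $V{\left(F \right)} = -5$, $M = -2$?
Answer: $\frac{924}{5} \approx 184.8$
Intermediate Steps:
$w{\left(h,j \right)} = -1 - 2 h - 2 h j$ ($w{\left(h,j \right)} = \left(- 2 h + - 2 h j\right) - 1 = \left(- 2 h - 2 h j\right) - 1 = -1 - 2 h - 2 h j$)
$D{\left(S \right)} = -1 - \frac{6}{S}$ ($D{\left(S \right)} = -1 - 2 \cdot 1 \frac{1}{S} - 2 \cdot 1 \frac{1}{S} 2 = -1 - \frac{2}{S} - 2 \frac{1}{S} 2 = -1 - \frac{2}{S} - \frac{4}{S} = -1 - \frac{6}{S}$)
$185 - D{\left(V{\left(z \right)} \right)} = 185 - \frac{-6 - -5}{-5} = 185 - - \frac{-6 + 5}{5} = 185 - \left(- \frac{1}{5}\right) \left(-1\right) = 185 - \frac{1}{5} = \frac{924}{5}$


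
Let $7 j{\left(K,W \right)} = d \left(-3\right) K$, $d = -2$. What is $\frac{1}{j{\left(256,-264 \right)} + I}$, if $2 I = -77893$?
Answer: $- \frac{14}{542179} \approx -2.5822 \cdot 10^{-5}$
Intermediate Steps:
$I = - \frac{77893}{2}$ ($I = \frac{1}{2} \left(-77893\right) = - \frac{77893}{2} \approx -38947.0$)
$j{\left(K,W \right)} = \frac{6 K}{7}$ ($j{\left(K,W \right)} = \frac{\left(-2\right) \left(-3\right) K}{7} = \frac{6 K}{7}$)
$\frac{1}{j{\left(256,-264 \right)} + I} = \frac{1}{\frac{6}{7} \cdot 256 - \frac{77893}{2}} = \frac{1}{\frac{1536}{7} - \frac{77893}{2}} = \frac{1}{- \frac{542179}{14}} = - \frac{14}{542179}$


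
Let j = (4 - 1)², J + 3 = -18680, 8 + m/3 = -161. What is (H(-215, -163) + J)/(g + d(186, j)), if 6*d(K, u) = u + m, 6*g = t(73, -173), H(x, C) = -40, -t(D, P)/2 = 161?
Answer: 56169/410 ≈ 137.00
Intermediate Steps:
m = -507 (m = -24 + 3*(-161) = -24 - 483 = -507)
J = -18683 (J = -3 - 18680 = -18683)
t(D, P) = -322 (t(D, P) = -2*161 = -322)
g = -161/3 (g = (⅙)*(-322) = -161/3 ≈ -53.667)
j = 9 (j = 3² = 9)
d(K, u) = -169/2 + u/6 (d(K, u) = (u - 507)/6 = (-507 + u)/6 = -169/2 + u/6)
(H(-215, -163) + J)/(g + d(186, j)) = (-40 - 18683)/(-161/3 + (-169/2 + (⅙)*9)) = -18723/(-161/3 + (-169/2 + 3/2)) = -18723/(-161/3 - 83) = -18723/(-410/3) = -18723*(-3/410) = 56169/410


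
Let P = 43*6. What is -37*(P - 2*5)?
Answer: -9176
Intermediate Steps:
P = 258
-37*(P - 2*5) = -37*(258 - 2*5) = -37*(258 - 10) = -37*248 = -9176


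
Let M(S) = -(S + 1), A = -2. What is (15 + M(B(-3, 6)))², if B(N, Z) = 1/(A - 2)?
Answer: 3249/16 ≈ 203.06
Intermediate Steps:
B(N, Z) = -¼ (B(N, Z) = 1/(-2 - 2) = 1/(-4) = -¼)
M(S) = -1 - S (M(S) = -(1 + S) = -1 - S)
(15 + M(B(-3, 6)))² = (15 + (-1 - 1*(-¼)))² = (15 + (-1 + ¼))² = (15 - ¾)² = (57/4)² = 3249/16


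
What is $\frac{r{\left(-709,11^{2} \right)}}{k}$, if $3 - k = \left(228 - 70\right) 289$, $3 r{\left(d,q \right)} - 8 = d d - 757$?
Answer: $- \frac{501932}{136977} \approx -3.6644$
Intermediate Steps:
$r{\left(d,q \right)} = - \frac{749}{3} + \frac{d^{2}}{3}$ ($r{\left(d,q \right)} = \frac{8}{3} + \frac{d d - 757}{3} = \frac{8}{3} + \frac{d^{2} - 757}{3} = \frac{8}{3} + \frac{-757 + d^{2}}{3} = \frac{8}{3} + \left(- \frac{757}{3} + \frac{d^{2}}{3}\right) = - \frac{749}{3} + \frac{d^{2}}{3}$)
$k = -45659$ ($k = 3 - \left(228 - 70\right) 289 = 3 - 158 \cdot 289 = 3 - 45662 = -45659$)
$\frac{r{\left(-709,11^{2} \right)}}{k} = \frac{- \frac{749}{3} + \frac{\left(-709\right)^{2}}{3}}{-45659} = \left(- \frac{749}{3} + \frac{1}{3} \cdot 502681\right) \left(- \frac{1}{45659}\right) = \left(- \frac{749}{3} + \frac{502681}{3}\right) \left(- \frac{1}{45659}\right) = \frac{501932}{3} \left(- \frac{1}{45659}\right) = - \frac{501932}{136977}$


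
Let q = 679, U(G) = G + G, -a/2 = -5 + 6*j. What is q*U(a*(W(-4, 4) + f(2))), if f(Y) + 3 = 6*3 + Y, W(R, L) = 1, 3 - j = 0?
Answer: -635544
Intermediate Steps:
j = 3 (j = 3 - 1*0 = 3 + 0 = 3)
f(Y) = 15 + Y (f(Y) = -3 + (6*3 + Y) = -3 + (18 + Y) = 15 + Y)
a = -26 (a = -2*(-5 + 6*3) = -2*(-5 + 18) = -2*13 = -26)
U(G) = 2*G
q*U(a*(W(-4, 4) + f(2))) = 679*(2*(-26*(1 + (15 + 2)))) = 679*(2*(-26*(1 + 17))) = 679*(2*(-26*18)) = 679*(2*(-468)) = 679*(-936) = -635544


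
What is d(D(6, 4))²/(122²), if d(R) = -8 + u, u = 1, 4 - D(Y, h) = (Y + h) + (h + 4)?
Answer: 49/14884 ≈ 0.0032921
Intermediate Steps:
D(Y, h) = -Y - 2*h (D(Y, h) = 4 - ((Y + h) + (h + 4)) = 4 - ((Y + h) + (4 + h)) = 4 - (4 + Y + 2*h) = 4 + (-4 - Y - 2*h) = -Y - 2*h)
d(R) = -7 (d(R) = -8 + 1 = -7)
d(D(6, 4))²/(122²) = (-7)²/(122²) = 49/14884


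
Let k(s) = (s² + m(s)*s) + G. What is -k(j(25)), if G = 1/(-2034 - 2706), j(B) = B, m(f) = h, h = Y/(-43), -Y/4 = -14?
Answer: -120751457/203820 ≈ -592.44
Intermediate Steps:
Y = 56 (Y = -4*(-14) = 56)
h = -56/43 (h = 56/(-43) = 56*(-1/43) = -56/43 ≈ -1.3023)
m(f) = -56/43
G = -1/4740 (G = 1/(-4740) = -1/4740 ≈ -0.00021097)
k(s) = -1/4740 + s² - 56*s/43 (k(s) = (s² - 56*s/43) - 1/4740 = -1/4740 + s² - 56*s/43)
-k(j(25)) = -(-1/4740 + 25² - 56/43*25) = -(-1/4740 + 625 - 1400/43) = -1*120751457/203820 = -120751457/203820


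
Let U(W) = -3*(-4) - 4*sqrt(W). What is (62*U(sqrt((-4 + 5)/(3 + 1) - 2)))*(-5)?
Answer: -3720 + 620*7**(1/4)*(1 + I) ≈ -2711.5 + 1008.5*I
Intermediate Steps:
U(W) = 12 - 4*sqrt(W)
(62*U(sqrt((-4 + 5)/(3 + 1) - 2)))*(-5) = (62*(12 - 4*((-4 + 5)/(3 + 1) - 2)**(1/4)))*(-5) = (62*(12 - 4*(1/4 - 2)**(1/4)))*(-5) = (62*(12 - 4*(-7)**(1/4)*sqrt(2)/2))*(-5) = (62*(12 - 4*sqrt(2)*7**(1/4)*sqrt(I)/2))*(-5) = (62*(12 - 2*sqrt(2)*7**(1/4)*sqrt(I)))*(-5) = (744 - 124*sqrt(2)*7**(1/4)*sqrt(I))*(-5) = -3720 + 620*sqrt(2)*7**(1/4)*sqrt(I)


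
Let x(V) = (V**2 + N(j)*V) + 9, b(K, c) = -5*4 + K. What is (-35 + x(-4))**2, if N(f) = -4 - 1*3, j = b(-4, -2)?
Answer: 324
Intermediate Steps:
b(K, c) = -20 + K
j = -24 (j = -20 - 4 = -24)
N(f) = -7 (N(f) = -4 - 3 = -7)
x(V) = 9 + V**2 - 7*V (x(V) = (V**2 - 7*V) + 9 = 9 + V**2 - 7*V)
(-35 + x(-4))**2 = (-35 + (9 + (-4)**2 - 7*(-4)))**2 = (-35 + (9 + 16 + 28))**2 = (-35 + 53)**2 = 18**2 = 324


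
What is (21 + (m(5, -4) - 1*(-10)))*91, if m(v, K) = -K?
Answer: 3185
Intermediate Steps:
(21 + (m(5, -4) - 1*(-10)))*91 = (21 + (-1*(-4) - 1*(-10)))*91 = (21 + (4 + 10))*91 = (21 + 14)*91 = 35*91 = 3185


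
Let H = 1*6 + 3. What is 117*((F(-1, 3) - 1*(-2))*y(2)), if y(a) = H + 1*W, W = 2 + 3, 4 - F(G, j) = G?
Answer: 11466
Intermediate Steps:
F(G, j) = 4 - G
W = 5
H = 9 (H = 6 + 3 = 9)
y(a) = 14 (y(a) = 9 + 1*5 = 9 + 5 = 14)
117*((F(-1, 3) - 1*(-2))*y(2)) = 117*(((4 - 1*(-1)) - 1*(-2))*14) = 117*(((4 + 1) + 2)*14) = 117*((5 + 2)*14) = 117*(7*14) = 117*98 = 11466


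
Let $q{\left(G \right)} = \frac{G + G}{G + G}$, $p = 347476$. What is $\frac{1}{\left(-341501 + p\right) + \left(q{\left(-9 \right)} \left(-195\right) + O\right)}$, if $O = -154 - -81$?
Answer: $\frac{1}{5707} \approx 0.00017522$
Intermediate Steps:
$q{\left(G \right)} = 1$ ($q{\left(G \right)} = \frac{2 G}{2 G} = 2 G \frac{1}{2 G} = 1$)
$O = -73$ ($O = -154 + 81 = -73$)
$\frac{1}{\left(-341501 + p\right) + \left(q{\left(-9 \right)} \left(-195\right) + O\right)} = \frac{1}{\left(-341501 + 347476\right) + \left(1 \left(-195\right) - 73\right)} = \frac{1}{5975 - 268} = \frac{1}{5707}$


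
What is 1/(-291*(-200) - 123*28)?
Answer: 1/54756 ≈ 1.8263e-5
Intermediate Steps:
1/(-291*(-200) - 123*28) = 1/(58200 - 3444) = 1/54756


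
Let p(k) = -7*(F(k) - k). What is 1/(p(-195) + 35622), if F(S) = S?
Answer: 1/35622 ≈ 2.8073e-5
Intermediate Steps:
p(k) = 0 (p(k) = -7*(k - k) = -7*0 = 0)
1/(p(-195) + 35622) = 1/(0 + 35622) = 1/35622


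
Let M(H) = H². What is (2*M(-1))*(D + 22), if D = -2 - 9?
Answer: 22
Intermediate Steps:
D = -11
(2*M(-1))*(D + 22) = (2*(-1)²)*(-11 + 22) = (2*1)*11 = 2*11 = 22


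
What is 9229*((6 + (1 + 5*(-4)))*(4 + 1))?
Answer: -599885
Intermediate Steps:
9229*((6 + (1 + 5*(-4)))*(4 + 1)) = 9229*((6 + (1 - 20))*5) = 9229*((6 - 19)*5) = 9229*(-13*5) = 9229*(-65) = -599885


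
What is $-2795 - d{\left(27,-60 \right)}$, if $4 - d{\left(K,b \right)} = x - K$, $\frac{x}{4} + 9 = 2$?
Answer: $-2854$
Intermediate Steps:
$x = -28$ ($x = -36 + 4 \cdot 2 = -36 + 8 = -28$)
$d{\left(K,b \right)} = 32 + K$ ($d{\left(K,b \right)} = 4 - \left(-28 - K\right) = 4 + \left(28 + K\right) = 32 + K$)
$-2795 - d{\left(27,-60 \right)} = -2795 - \left(32 + 27\right) = -2795 - 59 = -2854$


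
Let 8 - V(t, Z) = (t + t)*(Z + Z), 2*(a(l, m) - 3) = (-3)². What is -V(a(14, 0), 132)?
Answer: 3952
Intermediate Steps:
a(l, m) = 15/2 (a(l, m) = 3 + (½)*(-3)² = 3 + (½)*9 = 3 + 9/2 = 15/2)
V(t, Z) = 8 - 4*Z*t (V(t, Z) = 8 - (t + t)*(Z + Z) = 8 - 2*t*2*Z = 8 - 4*Z*t)
-V(a(14, 0), 132) = -(8 - 4*132*15/2) = -(8 - 3960) = -1*(-3952) = 3952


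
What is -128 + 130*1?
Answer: 2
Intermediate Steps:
-128 + 130*1 = -128 + 130 = 2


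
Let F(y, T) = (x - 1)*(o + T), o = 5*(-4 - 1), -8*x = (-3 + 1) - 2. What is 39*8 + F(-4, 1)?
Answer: 324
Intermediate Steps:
x = 1/2 (x = -((-3 + 1) - 2)/8 = -(-2 - 2)/8 = -1/8*(-4) = 1/2 ≈ 0.50000)
o = -25 (o = 5*(-5) = -25)
F(y, T) = 25/2 - T/2 (F(y, T) = (1/2 - 1)*(-25 + T) = -(-25 + T)/2 = 25/2 - T/2)
39*8 + F(-4, 1) = 39*8 + (25/2 - 1/2*1) = 312 + (25/2 - 1/2) = 312 + 12 = 324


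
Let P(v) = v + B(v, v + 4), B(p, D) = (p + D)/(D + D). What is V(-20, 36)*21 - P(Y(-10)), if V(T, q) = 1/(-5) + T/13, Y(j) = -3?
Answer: -2113/65 ≈ -32.508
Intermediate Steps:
B(p, D) = (D + p)/(2*D) (B(p, D) = (D + p)/((2*D)) = (D + p)*(1/(2*D)) = (D + p)/(2*D))
V(T, q) = -⅕ + T/13 (V(T, q) = 1*(-⅕) + T*(1/13) = -⅕ + T/13)
P(v) = v + (4 + 2*v)/(2*(4 + v)) (P(v) = v + ((v + 4) + v)/(2*(v + 4)) = v + ((4 + v) + v)/(2*(4 + v)) = v + (4 + 2*v)/(2*(4 + v)))
V(-20, 36)*21 - P(Y(-10)) = (-⅕ + (1/13)*(-20))*21 - (2 - 3 - 3*(4 - 3))/(4 - 3) = (-⅕ - 20/13)*21 - (2 - 3 - 3*1)/1 = -113/65*21 - (2 - 3 - 3) = -2373/65 - (-4) = -2373/65 - 1*(-4) = -2373/65 + 4 = -2113/65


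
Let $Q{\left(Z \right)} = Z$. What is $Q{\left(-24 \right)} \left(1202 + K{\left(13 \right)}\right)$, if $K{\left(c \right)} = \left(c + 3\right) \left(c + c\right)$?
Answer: $-38832$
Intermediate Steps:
$K{\left(c \right)} = 2 c \left(3 + c\right)$ ($K{\left(c \right)} = \left(3 + c\right) 2 c = 2 c \left(3 + c\right)$)
$Q{\left(-24 \right)} \left(1202 + K{\left(13 \right)}\right) = - 24 \left(1202 + 2 \cdot 13 \left(3 + 13\right)\right) = - 24 \left(1202 + 2 \cdot 13 \cdot 16\right) = - 24 \left(1202 + 416\right) = \left(-24\right) 1618 = -38832$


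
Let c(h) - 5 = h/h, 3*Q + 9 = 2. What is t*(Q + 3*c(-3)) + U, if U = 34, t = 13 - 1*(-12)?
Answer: 1277/3 ≈ 425.67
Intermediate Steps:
Q = -7/3 (Q = -3 + (⅓)*2 = -3 + ⅔ = -7/3 ≈ -2.3333)
c(h) = 6 (c(h) = 5 + h/h = 5 + 1 = 6)
t = 25 (t = 13 + 12 = 25)
t*(Q + 3*c(-3)) + U = 25*(-7/3 + 3*6) + 34 = 25*(-7/3 + 18) + 34 = 25*(47/3) + 34 = 1175/3 + 34 = 1277/3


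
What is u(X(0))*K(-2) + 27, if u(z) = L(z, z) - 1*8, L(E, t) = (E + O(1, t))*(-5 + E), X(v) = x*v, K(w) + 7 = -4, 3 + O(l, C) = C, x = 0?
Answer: -50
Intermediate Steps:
O(l, C) = -3 + C
K(w) = -11 (K(w) = -7 - 4 = -11)
X(v) = 0 (X(v) = 0*v = 0)
L(E, t) = (-5 + E)*(-3 + E + t) (L(E, t) = (E + (-3 + t))*(-5 + E) = (-3 + E + t)*(-5 + E) = (-5 + E)*(-3 + E + t))
u(z) = 7 - 13*z + 2*z**2 (u(z) = (15 + z**2 - 8*z - 5*z + z*z) - 1*8 = (15 + z**2 - 8*z - 5*z + z**2) - 8 = (15 - 13*z + 2*z**2) - 8 = 7 - 13*z + 2*z**2)
u(X(0))*K(-2) + 27 = (7 - 13*0 + 2*0**2)*(-11) + 27 = (7 + 0 + 2*0)*(-11) + 27 = (7 + 0 + 0)*(-11) + 27 = 7*(-11) + 27 = -77 + 27 = -50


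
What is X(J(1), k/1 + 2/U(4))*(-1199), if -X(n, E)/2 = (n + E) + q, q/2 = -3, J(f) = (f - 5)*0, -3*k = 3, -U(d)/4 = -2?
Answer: -32373/2 ≈ -16187.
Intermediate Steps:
U(d) = 8 (U(d) = -4*(-2) = 8)
k = -1 (k = -⅓*3 = -1)
J(f) = 0 (J(f) = (-5 + f)*0 = 0)
q = -6 (q = 2*(-3) = -6)
X(n, E) = 12 - 2*E - 2*n (X(n, E) = -2*((n + E) - 6) = -2*((E + n) - 6) = -2*(-6 + E + n) = 12 - 2*E - 2*n)
X(J(1), k/1 + 2/U(4))*(-1199) = (12 - 2*(-1/1 + 2/8) - 2*0)*(-1199) = (12 - 2*(-1*1 + 2*(⅛)) + 0)*(-1199) = (12 - 2*(-1 + ¼) + 0)*(-1199) = (12 - 2*(-¾) + 0)*(-1199) = (12 + 3/2 + 0)*(-1199) = (27/2)*(-1199) = -32373/2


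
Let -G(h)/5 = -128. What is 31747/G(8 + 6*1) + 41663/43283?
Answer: 1400769721/27701120 ≈ 50.567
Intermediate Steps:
G(h) = 640 (G(h) = -5*(-128) = 640)
31747/G(8 + 6*1) + 41663/43283 = 31747/640 + 41663/43283 = 1400769721/27701120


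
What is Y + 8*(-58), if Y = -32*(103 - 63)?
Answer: -1744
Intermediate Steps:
Y = -1280 (Y = -32*40 = -1280)
Y + 8*(-58) = -1280 + 8*(-58) = -1280 - 464 = -1744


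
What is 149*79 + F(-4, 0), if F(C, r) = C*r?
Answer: 11771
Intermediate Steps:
149*79 + F(-4, 0) = 149*79 - 4*0 = 11771 + 0 = 11771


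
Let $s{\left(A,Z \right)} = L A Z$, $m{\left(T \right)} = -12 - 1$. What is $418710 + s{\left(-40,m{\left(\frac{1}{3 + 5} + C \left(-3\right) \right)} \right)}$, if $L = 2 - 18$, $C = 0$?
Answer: $410390$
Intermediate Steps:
$m{\left(T \right)} = -13$
$L = -16$ ($L = 2 - 18 = -16$)
$s{\left(A,Z \right)} = - 16 A Z$
$418710 + s{\left(-40,m{\left(\frac{1}{3 + 5} + C \left(-3\right) \right)} \right)} = 418710 - \left(-640\right) \left(-13\right) = 418710 - 8320 = 410390$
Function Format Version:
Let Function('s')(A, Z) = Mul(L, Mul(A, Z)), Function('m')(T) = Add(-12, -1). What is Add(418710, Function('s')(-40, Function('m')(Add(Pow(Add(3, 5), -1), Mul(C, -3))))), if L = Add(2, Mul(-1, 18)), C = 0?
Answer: 410390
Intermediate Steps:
Function('m')(T) = -13
L = -16 (L = Add(2, -18) = -16)
Function('s')(A, Z) = Mul(-16, A, Z) (Function('s')(A, Z) = Mul(-16, Mul(A, Z)) = Mul(-16, A, Z))
Add(418710, Function('s')(-40, Function('m')(Add(Pow(Add(3, 5), -1), Mul(C, -3))))) = Add(418710, Mul(-16, -40, -13)) = Add(418710, -8320) = 410390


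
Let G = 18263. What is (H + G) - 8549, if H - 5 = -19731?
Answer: -10012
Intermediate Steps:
H = -19726 (H = 5 - 19731 = -19726)
(H + G) - 8549 = (-19726 + 18263) - 8549 = -1463 - 8549 = -10012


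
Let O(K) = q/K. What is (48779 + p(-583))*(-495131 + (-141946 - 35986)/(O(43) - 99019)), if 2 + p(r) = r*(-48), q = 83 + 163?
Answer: -161815852241986725/4257571 ≈ -3.8007e+10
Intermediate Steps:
q = 246
p(r) = -2 - 48*r (p(r) = -2 + r*(-48) = -2 - 48*r)
O(K) = 246/K
(48779 + p(-583))*(-495131 + (-141946 - 35986)/(O(43) - 99019)) = (48779 + (-2 - 48*(-583)))*(-495131 + (-141946 - 35986)/(246/43 - 99019)) = (48779 + (-2 + 27984))*(-495131 - 177932/(246*(1/43) - 99019)) = (48779 + 27982)*(-495131 - 177932/(246/43 - 99019)) = 76761*(-495131 - 177932/(-4257571/43)) = 76761*(-495131 - 177932*(-43/4257571)) = 76761*(-495131 + 7651076/4257571) = 76761*(-2108047735725/4257571) = -161815852241986725/4257571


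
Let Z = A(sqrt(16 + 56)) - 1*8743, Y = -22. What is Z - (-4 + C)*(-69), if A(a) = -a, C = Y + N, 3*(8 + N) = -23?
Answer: -11618 - 6*sqrt(2) ≈ -11626.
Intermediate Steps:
N = -47/3 (N = -8 + (1/3)*(-23) = -8 - 23/3 = -47/3 ≈ -15.667)
C = -113/3 (C = -22 - 47/3 = -113/3 ≈ -37.667)
Z = -8743 - 6*sqrt(2) (Z = -sqrt(16 + 56) - 1*8743 = -sqrt(72) - 8743 = -6*sqrt(2) - 8743 = -8743 - 6*sqrt(2) ≈ -8751.5)
Z - (-4 + C)*(-69) = (-8743 - 6*sqrt(2)) - (-4 - 113/3)*(-69) = (-8743 - 6*sqrt(2)) - (-125)*(-69)/3 = (-8743 - 6*sqrt(2)) - 1*2875 = (-8743 - 6*sqrt(2)) - 2875 = -11618 - 6*sqrt(2)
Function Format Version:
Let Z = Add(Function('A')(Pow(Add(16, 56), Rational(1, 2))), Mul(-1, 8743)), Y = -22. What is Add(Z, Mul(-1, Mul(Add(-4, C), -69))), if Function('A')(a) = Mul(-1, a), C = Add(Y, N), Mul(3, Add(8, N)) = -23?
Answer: Add(-11618, Mul(-6, Pow(2, Rational(1, 2)))) ≈ -11626.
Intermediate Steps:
N = Rational(-47, 3) (N = Add(-8, Mul(Rational(1, 3), -23)) = Add(-8, Rational(-23, 3)) = Rational(-47, 3) ≈ -15.667)
C = Rational(-113, 3) (C = Add(-22, Rational(-47, 3)) = Rational(-113, 3) ≈ -37.667)
Z = Add(-8743, Mul(-6, Pow(2, Rational(1, 2)))) (Z = Add(Mul(-1, Pow(Add(16, 56), Rational(1, 2))), Mul(-1, 8743)) = Add(Mul(-1, Pow(72, Rational(1, 2))), -8743) = Add(Mul(-1, Mul(6, Pow(2, Rational(1, 2)))), -8743) = Add(Mul(-6, Pow(2, Rational(1, 2))), -8743) = Add(-8743, Mul(-6, Pow(2, Rational(1, 2)))) ≈ -8751.5)
Add(Z, Mul(-1, Mul(Add(-4, C), -69))) = Add(Add(-8743, Mul(-6, Pow(2, Rational(1, 2)))), Mul(-1, Mul(Add(-4, Rational(-113, 3)), -69))) = Add(Add(-8743, Mul(-6, Pow(2, Rational(1, 2)))), Mul(-1, Mul(Rational(-125, 3), -69))) = Add(Add(-8743, Mul(-6, Pow(2, Rational(1, 2)))), Mul(-1, 2875)) = Add(Add(-8743, Mul(-6, Pow(2, Rational(1, 2)))), -2875) = Add(-11618, Mul(-6, Pow(2, Rational(1, 2))))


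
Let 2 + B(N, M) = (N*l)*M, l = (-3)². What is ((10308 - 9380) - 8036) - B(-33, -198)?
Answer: -65912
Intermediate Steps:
l = 9
B(N, M) = -2 + 9*M*N (B(N, M) = -2 + (N*9)*M = -2 + (9*N)*M = -2 + 9*M*N)
((10308 - 9380) - 8036) - B(-33, -198) = ((10308 - 9380) - 8036) - (-2 + 9*(-198)*(-33)) = (928 - 8036) - (-2 + 58806) = -7108 - 1*58804 = -7108 - 58804 = -65912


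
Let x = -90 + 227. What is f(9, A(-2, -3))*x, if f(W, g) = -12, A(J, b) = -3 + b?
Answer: -1644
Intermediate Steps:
x = 137
f(9, A(-2, -3))*x = -12*137 = -1644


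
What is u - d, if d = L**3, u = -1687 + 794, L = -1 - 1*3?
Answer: -829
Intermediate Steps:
L = -4 (L = -1 - 3 = -4)
u = -893
d = -64 (d = (-4)**3 = -64)
u - d = -893 - 1*(-64) = -893 + 64 = -829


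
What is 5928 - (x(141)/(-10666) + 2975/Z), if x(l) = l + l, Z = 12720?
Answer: 80423262625/13567152 ≈ 5927.8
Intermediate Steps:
x(l) = 2*l
5928 - (x(141)/(-10666) + 2975/Z) = 5928 - ((2*141)/(-10666) + 2975/12720) = 5928 - (282*(-1/10666) + 2975*(1/12720)) = 5928 - (-141/5333 + 595/2544) = 5928 - 1*2814431/13567152 = 5928 - 2814431/13567152 = 80423262625/13567152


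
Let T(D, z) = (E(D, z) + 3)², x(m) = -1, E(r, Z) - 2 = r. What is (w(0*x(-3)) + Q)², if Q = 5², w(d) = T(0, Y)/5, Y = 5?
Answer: 900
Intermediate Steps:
E(r, Z) = 2 + r
T(D, z) = (5 + D)² (T(D, z) = ((2 + D) + 3)² = (5 + D)²)
w(d) = 5 (w(d) = (5 + 0)²/5 = 5²*(⅕) = 25*(⅕) = 5)
Q = 25
(w(0*x(-3)) + Q)² = (5 + 25)² = 30² = 900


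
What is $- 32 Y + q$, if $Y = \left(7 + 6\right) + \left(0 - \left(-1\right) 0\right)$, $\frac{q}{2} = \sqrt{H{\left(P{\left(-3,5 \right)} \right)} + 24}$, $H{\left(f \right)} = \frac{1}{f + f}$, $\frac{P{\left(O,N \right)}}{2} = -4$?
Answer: $-416 + \frac{\sqrt{383}}{2} \approx -406.21$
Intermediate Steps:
$P{\left(O,N \right)} = -8$ ($P{\left(O,N \right)} = 2 \left(-4\right) = -8$)
$H{\left(f \right)} = \frac{1}{2 f}$
$q = \frac{\sqrt{383}}{2}$ ($q = 2 \sqrt{\frac{1}{2 \left(-8\right)} + 24} = 2 \sqrt{\frac{1}{2} \left(- \frac{1}{8}\right) + 24} = 2 \sqrt{- \frac{1}{16} + 24} = 2 \sqrt{\frac{383}{16}} = 2 \frac{\sqrt{383}}{4} = \frac{\sqrt{383}}{2} \approx 9.7852$)
$Y = 13$ ($Y = 13 + \left(0 - 0\right) = 13 + \left(0 + 0\right) = 13 + 0 = 13$)
$- 32 Y + q = \left(-32\right) 13 + \frac{\sqrt{383}}{2} = -416 + \frac{\sqrt{383}}{2}$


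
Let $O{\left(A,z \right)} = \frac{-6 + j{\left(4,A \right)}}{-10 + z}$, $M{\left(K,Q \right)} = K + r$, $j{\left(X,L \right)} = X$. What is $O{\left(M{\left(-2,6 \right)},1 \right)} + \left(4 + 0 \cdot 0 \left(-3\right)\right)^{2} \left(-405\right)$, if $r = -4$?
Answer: $- \frac{58318}{9} \approx -6479.8$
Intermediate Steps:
$M{\left(K,Q \right)} = -4 + K$ ($M{\left(K,Q \right)} = K - 4 = -4 + K$)
$O{\left(A,z \right)} = - \frac{2}{-10 + z}$ ($O{\left(A,z \right)} = \frac{-6 + 4}{-10 + z} = - \frac{2}{-10 + z}$)
$O{\left(M{\left(-2,6 \right)},1 \right)} + \left(4 + 0 \cdot 0 \left(-3\right)\right)^{2} \left(-405\right) = - \frac{2}{-10 + 1} + \left(4 + 0 \cdot 0 \left(-3\right)\right)^{2} \left(-405\right) = - \frac{2}{-9} + \left(4 + 0 \left(-3\right)\right)^{2} \left(-405\right) = \left(-2\right) \left(- \frac{1}{9}\right) + \left(4 + 0\right)^{2} \left(-405\right) = \frac{2}{9} + 4^{2} \left(-405\right) = \frac{2}{9} + 16 \left(-405\right) = \frac{2}{9} - 6480 = - \frac{58318}{9}$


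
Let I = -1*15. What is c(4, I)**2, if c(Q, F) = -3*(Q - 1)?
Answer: 81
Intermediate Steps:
I = -15
c(Q, F) = 3 - 3*Q (c(Q, F) = -3*(-1 + Q) = 3 - 3*Q)
c(4, I)**2 = (3 - 3*4)**2 = (3 - 12)**2 = (-9)**2 = 81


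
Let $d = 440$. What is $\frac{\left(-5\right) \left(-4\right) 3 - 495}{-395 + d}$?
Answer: $- \frac{29}{3} \approx -9.6667$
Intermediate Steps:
$\frac{\left(-5\right) \left(-4\right) 3 - 495}{-395 + d} = \frac{\left(-5\right) \left(-4\right) 3 - 495}{-395 + 440} = \frac{20 \cdot 3 - 495}{45} = \left(60 - 495\right) \frac{1}{45} = \left(-435\right) \frac{1}{45} = - \frac{29}{3}$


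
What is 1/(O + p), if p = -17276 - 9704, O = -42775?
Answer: -1/69755 ≈ -1.4336e-5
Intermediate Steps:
p = -26980
1/(O + p) = 1/(-42775 - 26980) = 1/(-69755) = -1/69755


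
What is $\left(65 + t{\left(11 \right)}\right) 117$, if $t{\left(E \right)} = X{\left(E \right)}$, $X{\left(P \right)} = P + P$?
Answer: $10179$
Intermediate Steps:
$X{\left(P \right)} = 2 P$
$t{\left(E \right)} = 2 E$
$\left(65 + t{\left(11 \right)}\right) 117 = \left(65 + 2 \cdot 11\right) 117 = \left(65 + 22\right) 117 = 87 \cdot 117 = 10179$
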